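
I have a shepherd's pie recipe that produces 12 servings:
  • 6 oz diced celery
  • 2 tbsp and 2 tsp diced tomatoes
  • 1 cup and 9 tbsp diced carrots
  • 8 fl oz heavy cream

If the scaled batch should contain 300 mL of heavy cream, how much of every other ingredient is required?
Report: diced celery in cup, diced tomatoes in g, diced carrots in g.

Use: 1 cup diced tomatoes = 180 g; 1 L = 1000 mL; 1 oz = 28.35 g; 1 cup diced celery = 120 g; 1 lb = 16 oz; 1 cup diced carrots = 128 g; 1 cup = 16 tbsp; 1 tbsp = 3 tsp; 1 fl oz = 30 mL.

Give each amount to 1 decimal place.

diced celery: 1.8 cup; diced tomatoes: 37.5 g; diced carrots: 250.0 g

The original recipe has 240 mL of heavy cream, so the scaling factor is 300 ÷ 240 = 5/4 = 1.25.
diced celery: 6 oz × 5/4 × 28.35 g/oz ÷ 120 g/cup ≈ 1.8 cup
diced tomatoes: (2 tbsp + 2 tsp = 8/3 tbsp) × 5/4 ÷ 16 tbsp/cup × 180 g/cup = 37.5 g
diced carrots: (1 cup + 9 tbsp = 1.5625 cup) × 5/4 × 128 g/cup = 250.0 g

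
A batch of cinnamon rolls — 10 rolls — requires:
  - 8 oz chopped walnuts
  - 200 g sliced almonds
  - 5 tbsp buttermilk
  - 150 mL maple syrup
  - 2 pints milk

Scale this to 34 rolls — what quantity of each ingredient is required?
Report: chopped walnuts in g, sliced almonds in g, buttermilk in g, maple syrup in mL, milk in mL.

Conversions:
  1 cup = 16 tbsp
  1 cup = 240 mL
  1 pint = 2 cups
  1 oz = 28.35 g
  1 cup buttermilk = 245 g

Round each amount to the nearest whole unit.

Scaling factor: 34/10 = 17/5 = 3.4.
chopped walnuts: 8 oz × 17/5 × 28.35 g/oz ≈ 771 g
sliced almonds: 200 g × 17/5 = 680 g
buttermilk: 5 tbsp × 17/5 ÷ 16 tbsp/cup × 245 g/cup ≈ 260 g
maple syrup: 150 mL × 17/5 = 510 mL
milk: 2 pint × 17/5 × 2 cup/pint × 240 mL/cup = 3264 mL

chopped walnuts: 771 g; sliced almonds: 680 g; buttermilk: 260 g; maple syrup: 510 mL; milk: 3264 mL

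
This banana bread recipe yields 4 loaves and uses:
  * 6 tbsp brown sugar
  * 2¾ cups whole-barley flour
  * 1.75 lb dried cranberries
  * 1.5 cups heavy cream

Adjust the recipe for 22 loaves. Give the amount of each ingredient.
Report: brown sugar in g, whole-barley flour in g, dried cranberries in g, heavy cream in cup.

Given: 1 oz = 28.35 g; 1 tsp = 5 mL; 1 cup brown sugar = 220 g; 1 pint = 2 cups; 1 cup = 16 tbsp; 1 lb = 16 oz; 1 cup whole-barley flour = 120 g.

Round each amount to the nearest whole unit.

brown sugar: 454 g; whole-barley flour: 1815 g; dried cranberries: 4366 g; heavy cream: 8 cup

Scaling factor: 22/4 = 11/2 = 5.5.
brown sugar: 6 tbsp × 11/2 ÷ 16 tbsp/cup × 220 g/cup ≈ 454 g
whole-barley flour: 2.75 cup × 11/2 × 120 g/cup = 1815 g
dried cranberries: 1.75 lb × 11/2 × 16 oz/lb × 28.35 g/oz ≈ 4366 g
heavy cream: 1.5 cup × 11/2 ≈ 8 cup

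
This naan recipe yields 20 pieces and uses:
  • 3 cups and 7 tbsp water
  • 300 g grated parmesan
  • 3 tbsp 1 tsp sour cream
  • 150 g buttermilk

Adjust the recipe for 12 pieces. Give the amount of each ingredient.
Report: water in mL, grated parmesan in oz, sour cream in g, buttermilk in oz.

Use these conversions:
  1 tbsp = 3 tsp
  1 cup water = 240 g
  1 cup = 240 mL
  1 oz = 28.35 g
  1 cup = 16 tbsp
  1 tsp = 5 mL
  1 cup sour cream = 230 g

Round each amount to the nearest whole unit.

Scaling factor: 12/20 = 3/5 = 0.6.
water: (3 cup + 7 tbsp = 3.4375 cup) × 3/5 × 240 mL/cup = 495 mL
grated parmesan: 300 g × 3/5 ÷ 28.35 g/oz ≈ 6 oz
sour cream: (3 tbsp + 1 tsp = 10/3 tbsp) × 3/5 ÷ 16 tbsp/cup × 230 g/cup ≈ 29 g
buttermilk: 150 g × 3/5 ÷ 28.35 g/oz ≈ 3 oz

water: 495 mL; grated parmesan: 6 oz; sour cream: 29 g; buttermilk: 3 oz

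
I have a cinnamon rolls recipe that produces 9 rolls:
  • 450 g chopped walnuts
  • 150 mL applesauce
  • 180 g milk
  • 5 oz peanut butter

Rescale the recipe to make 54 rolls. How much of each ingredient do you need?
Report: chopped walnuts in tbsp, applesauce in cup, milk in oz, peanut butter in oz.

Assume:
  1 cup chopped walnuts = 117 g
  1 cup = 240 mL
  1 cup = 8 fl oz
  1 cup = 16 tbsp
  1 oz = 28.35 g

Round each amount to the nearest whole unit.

Scaling factor: 54/9 = 6.
chopped walnuts: 450 g × 6 ÷ 117 g/cup × 16 tbsp/cup ≈ 369 tbsp
applesauce: 150 mL × 6 ÷ 240 mL/cup ≈ 4 cup
milk: 180 g × 6 ÷ 28.35 g/oz ≈ 38 oz
peanut butter: 5 oz × 6 = 30 oz

chopped walnuts: 369 tbsp; applesauce: 4 cup; milk: 38 oz; peanut butter: 30 oz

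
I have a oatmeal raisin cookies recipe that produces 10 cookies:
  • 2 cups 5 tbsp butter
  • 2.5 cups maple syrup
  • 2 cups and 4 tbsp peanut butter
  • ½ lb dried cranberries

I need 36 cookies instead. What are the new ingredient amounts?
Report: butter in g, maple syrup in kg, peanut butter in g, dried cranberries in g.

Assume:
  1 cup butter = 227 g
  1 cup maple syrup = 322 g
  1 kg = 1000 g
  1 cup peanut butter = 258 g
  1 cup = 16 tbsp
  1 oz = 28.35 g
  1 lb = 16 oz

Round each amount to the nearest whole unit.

Scaling factor: 36/10 = 18/5 = 3.6.
butter: (2 cup + 5 tbsp = 2.3125 cup) × 18/5 × 227 g/cup ≈ 1890 g
maple syrup: 2.5 cup × 18/5 × 322 g/cup ÷ 1000 g/kg ≈ 3 kg
peanut butter: (2 cup + 4 tbsp = 2.25 cup) × 18/5 × 258 g/cup ≈ 2090 g
dried cranberries: 0.5 lb × 18/5 × 16 oz/lb × 28.35 g/oz ≈ 816 g

butter: 1890 g; maple syrup: 3 kg; peanut butter: 2090 g; dried cranberries: 816 g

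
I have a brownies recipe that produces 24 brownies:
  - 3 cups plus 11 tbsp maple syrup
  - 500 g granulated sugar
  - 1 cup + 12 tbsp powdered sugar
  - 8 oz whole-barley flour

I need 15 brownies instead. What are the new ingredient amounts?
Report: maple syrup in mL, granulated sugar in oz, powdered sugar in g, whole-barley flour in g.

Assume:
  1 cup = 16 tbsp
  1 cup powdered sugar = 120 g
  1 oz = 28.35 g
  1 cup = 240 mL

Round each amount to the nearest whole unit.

maple syrup: 553 mL; granulated sugar: 11 oz; powdered sugar: 131 g; whole-barley flour: 142 g

Scaling factor: 15/24 = 5/8 = 0.625.
maple syrup: (3 cup + 11 tbsp = 3.6875 cup) × 5/8 × 240 mL/cup ≈ 553 mL
granulated sugar: 500 g × 5/8 ÷ 28.35 g/oz ≈ 11 oz
powdered sugar: (1 cup + 12 tbsp = 1.75 cup) × 5/8 × 120 g/cup ≈ 131 g
whole-barley flour: 8 oz × 5/8 × 28.35 g/oz ≈ 142 g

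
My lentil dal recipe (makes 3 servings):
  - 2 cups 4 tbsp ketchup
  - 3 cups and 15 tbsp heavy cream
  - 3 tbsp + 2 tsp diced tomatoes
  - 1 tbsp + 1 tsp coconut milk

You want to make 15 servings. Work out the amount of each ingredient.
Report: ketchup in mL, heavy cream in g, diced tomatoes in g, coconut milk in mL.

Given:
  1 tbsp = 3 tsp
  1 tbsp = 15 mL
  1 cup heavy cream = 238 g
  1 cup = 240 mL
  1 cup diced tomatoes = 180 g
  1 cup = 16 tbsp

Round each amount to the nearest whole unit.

Scaling factor: 15/3 = 5.
ketchup: (2 cup + 4 tbsp = 2.25 cup) × 5 × 240 mL/cup = 2700 mL
heavy cream: (3 cup + 15 tbsp = 3.9375 cup) × 5 × 238 g/cup ≈ 4686 g
diced tomatoes: (3 tbsp + 2 tsp = 11/3 tbsp) × 5 ÷ 16 tbsp/cup × 180 g/cup ≈ 206 g
coconut milk: (1 tbsp + 1 tsp = 4/3 tbsp) × 5 × 15 mL/tbsp = 100 mL

ketchup: 2700 mL; heavy cream: 4686 g; diced tomatoes: 206 g; coconut milk: 100 mL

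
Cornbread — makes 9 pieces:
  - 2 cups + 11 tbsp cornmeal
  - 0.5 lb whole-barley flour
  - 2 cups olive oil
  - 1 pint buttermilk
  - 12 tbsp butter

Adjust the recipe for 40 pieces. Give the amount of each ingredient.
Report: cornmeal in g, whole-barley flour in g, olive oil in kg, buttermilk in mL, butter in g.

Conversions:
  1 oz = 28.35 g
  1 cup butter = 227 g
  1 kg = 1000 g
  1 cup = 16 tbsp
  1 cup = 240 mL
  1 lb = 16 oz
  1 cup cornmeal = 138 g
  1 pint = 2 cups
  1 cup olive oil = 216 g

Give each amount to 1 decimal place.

Scaling factor: 40/9.
cornmeal: (2 cup + 11 tbsp = 2.6875 cup) × 40/9 × 138 g/cup ≈ 1648.3 g
whole-barley flour: 0.5 lb × 40/9 × 16 oz/lb × 28.35 g/oz = 1008.0 g
olive oil: 2 cup × 40/9 × 216 g/cup ÷ 1000 g/kg ≈ 1.9 kg
buttermilk: 1 pint × 40/9 × 2 cup/pint × 240 mL/cup ≈ 2133.3 mL
butter: 12 tbsp × 40/9 ÷ 16 tbsp/cup × 227 g/cup ≈ 756.7 g

cornmeal: 1648.3 g; whole-barley flour: 1008.0 g; olive oil: 1.9 kg; buttermilk: 2133.3 mL; butter: 756.7 g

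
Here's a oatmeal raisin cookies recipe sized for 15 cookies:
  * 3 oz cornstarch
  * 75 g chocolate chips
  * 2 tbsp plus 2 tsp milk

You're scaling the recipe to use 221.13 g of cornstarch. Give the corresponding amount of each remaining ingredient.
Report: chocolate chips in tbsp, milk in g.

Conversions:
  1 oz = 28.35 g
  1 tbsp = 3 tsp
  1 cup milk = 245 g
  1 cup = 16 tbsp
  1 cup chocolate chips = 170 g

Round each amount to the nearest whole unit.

chocolate chips: 18 tbsp; milk: 106 g

The original recipe has 85.05 g of cornstarch, so the scaling factor is 221.13 ÷ 85.05 = 13/5 = 2.6.
chocolate chips: 75 g × 13/5 ÷ 170 g/cup × 16 tbsp/cup ≈ 18 tbsp
milk: (2 tbsp + 2 tsp = 8/3 tbsp) × 13/5 ÷ 16 tbsp/cup × 245 g/cup ≈ 106 g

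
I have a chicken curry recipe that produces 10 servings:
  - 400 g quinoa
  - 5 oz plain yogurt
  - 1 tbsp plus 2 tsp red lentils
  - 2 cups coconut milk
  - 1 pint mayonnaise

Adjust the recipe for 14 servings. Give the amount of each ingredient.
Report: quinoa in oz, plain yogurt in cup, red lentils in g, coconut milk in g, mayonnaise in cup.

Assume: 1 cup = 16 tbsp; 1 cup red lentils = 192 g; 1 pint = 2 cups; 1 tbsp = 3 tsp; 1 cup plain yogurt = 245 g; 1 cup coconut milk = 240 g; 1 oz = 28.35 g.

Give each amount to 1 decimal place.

quinoa: 19.8 oz; plain yogurt: 0.8 cup; red lentils: 28.0 g; coconut milk: 672.0 g; mayonnaise: 2.8 cup

Scaling factor: 14/10 = 7/5 = 1.4.
quinoa: 400 g × 7/5 ÷ 28.35 g/oz ≈ 19.8 oz
plain yogurt: 5 oz × 7/5 × 28.35 g/oz ÷ 245 g/cup ≈ 0.8 cup
red lentils: (1 tbsp + 2 tsp = 5/3 tbsp) × 7/5 ÷ 16 tbsp/cup × 192 g/cup = 28.0 g
coconut milk: 2 cup × 7/5 × 240 g/cup = 672.0 g
mayonnaise: 1 pint × 7/5 × 2 cup/pint = 2.8 cup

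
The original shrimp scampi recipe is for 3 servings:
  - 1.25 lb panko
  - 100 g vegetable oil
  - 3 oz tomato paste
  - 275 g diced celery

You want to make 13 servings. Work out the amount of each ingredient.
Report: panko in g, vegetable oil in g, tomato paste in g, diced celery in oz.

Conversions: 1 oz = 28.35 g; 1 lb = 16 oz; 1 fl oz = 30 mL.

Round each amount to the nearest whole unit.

panko: 2457 g; vegetable oil: 433 g; tomato paste: 369 g; diced celery: 42 oz

Scaling factor: 13/3.
panko: 1.25 lb × 13/3 × 16 oz/lb × 28.35 g/oz = 2457 g
vegetable oil: 100 g × 13/3 ≈ 433 g
tomato paste: 3 oz × 13/3 × 28.35 g/oz ≈ 369 g
diced celery: 275 g × 13/3 ÷ 28.35 g/oz ≈ 42 oz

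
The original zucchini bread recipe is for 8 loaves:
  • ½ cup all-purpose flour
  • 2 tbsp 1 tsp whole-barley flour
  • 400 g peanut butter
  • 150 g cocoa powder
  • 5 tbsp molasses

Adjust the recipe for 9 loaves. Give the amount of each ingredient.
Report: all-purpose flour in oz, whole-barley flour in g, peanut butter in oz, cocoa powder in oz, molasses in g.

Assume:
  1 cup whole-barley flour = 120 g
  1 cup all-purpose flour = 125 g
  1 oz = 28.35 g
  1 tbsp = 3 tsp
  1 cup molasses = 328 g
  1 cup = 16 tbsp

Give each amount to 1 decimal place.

all-purpose flour: 2.5 oz; whole-barley flour: 19.7 g; peanut butter: 15.9 oz; cocoa powder: 6.0 oz; molasses: 115.3 g

Scaling factor: 9/8 = 1.125.
all-purpose flour: 0.5 cup × 9/8 × 125 g/cup ÷ 28.35 g/oz ≈ 2.5 oz
whole-barley flour: (2 tbsp + 1 tsp = 7/3 tbsp) × 9/8 ÷ 16 tbsp/cup × 120 g/cup ≈ 19.7 g
peanut butter: 400 g × 9/8 ÷ 28.35 g/oz ≈ 15.9 oz
cocoa powder: 150 g × 9/8 ÷ 28.35 g/oz ≈ 6.0 oz
molasses: 5 tbsp × 9/8 ÷ 16 tbsp/cup × 328 g/cup ≈ 115.3 g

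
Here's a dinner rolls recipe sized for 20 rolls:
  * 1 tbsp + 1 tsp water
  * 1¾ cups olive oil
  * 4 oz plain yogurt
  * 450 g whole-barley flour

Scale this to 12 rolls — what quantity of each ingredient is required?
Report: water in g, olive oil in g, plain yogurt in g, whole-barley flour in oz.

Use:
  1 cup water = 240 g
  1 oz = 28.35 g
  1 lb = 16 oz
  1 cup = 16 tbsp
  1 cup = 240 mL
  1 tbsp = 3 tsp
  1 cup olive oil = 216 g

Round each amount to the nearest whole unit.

Scaling factor: 12/20 = 3/5 = 0.6.
water: (1 tbsp + 1 tsp = 4/3 tbsp) × 3/5 ÷ 16 tbsp/cup × 240 g/cup = 12 g
olive oil: 1.75 cup × 3/5 × 216 g/cup ≈ 227 g
plain yogurt: 4 oz × 3/5 × 28.35 g/oz ≈ 68 g
whole-barley flour: 450 g × 3/5 ÷ 28.35 g/oz ≈ 10 oz

water: 12 g; olive oil: 227 g; plain yogurt: 68 g; whole-barley flour: 10 oz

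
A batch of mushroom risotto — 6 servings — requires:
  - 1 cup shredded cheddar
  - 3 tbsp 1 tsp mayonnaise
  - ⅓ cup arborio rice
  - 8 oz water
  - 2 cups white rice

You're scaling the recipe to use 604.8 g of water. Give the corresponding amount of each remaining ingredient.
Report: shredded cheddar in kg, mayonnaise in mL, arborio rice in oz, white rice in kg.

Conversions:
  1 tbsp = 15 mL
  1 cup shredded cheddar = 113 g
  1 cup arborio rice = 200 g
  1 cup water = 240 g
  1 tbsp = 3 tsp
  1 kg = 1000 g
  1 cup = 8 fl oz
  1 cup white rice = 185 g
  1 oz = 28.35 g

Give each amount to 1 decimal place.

The original recipe has 226.8 g of water, so the scaling factor is 604.8 ÷ 226.8 = 8/3.
shredded cheddar: 1 cup × 8/3 × 113 g/cup ÷ 1000 g/kg ≈ 0.3 kg
mayonnaise: (3 tbsp + 1 tsp = 10/3 tbsp) × 8/3 × 15 mL/tbsp ≈ 133.3 mL
arborio rice: 1/3 cup × 8/3 × 200 g/cup ÷ 28.35 g/oz ≈ 6.3 oz
white rice: 2 cup × 8/3 × 185 g/cup ÷ 1000 g/kg ≈ 1.0 kg

shredded cheddar: 0.3 kg; mayonnaise: 133.3 mL; arborio rice: 6.3 oz; white rice: 1.0 kg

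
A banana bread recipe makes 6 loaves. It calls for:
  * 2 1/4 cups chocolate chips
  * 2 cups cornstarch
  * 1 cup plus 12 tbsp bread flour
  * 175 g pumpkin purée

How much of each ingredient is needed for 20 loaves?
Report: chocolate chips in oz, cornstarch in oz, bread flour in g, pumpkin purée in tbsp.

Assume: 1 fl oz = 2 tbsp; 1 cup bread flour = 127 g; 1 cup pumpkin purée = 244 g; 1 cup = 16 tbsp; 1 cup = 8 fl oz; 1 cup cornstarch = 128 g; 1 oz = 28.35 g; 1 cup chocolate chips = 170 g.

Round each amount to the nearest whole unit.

Scaling factor: 20/6 = 10/3.
chocolate chips: 2.25 cup × 10/3 × 170 g/cup ÷ 28.35 g/oz ≈ 45 oz
cornstarch: 2 cup × 10/3 × 128 g/cup ÷ 28.35 g/oz ≈ 30 oz
bread flour: (1 cup + 12 tbsp = 1.75 cup) × 10/3 × 127 g/cup ≈ 741 g
pumpkin purée: 175 g × 10/3 ÷ 244 g/cup × 16 tbsp/cup ≈ 38 tbsp

chocolate chips: 45 oz; cornstarch: 30 oz; bread flour: 741 g; pumpkin purée: 38 tbsp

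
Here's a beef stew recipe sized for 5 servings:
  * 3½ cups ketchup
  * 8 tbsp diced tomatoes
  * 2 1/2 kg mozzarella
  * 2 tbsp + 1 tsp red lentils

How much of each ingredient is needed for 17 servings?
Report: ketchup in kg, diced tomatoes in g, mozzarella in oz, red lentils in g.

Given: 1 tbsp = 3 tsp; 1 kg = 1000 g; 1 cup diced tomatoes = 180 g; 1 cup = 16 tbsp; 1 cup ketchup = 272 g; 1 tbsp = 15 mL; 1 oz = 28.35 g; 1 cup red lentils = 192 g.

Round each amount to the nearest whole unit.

Scaling factor: 17/5 = 3.4.
ketchup: 3.5 cup × 17/5 × 272 g/cup ÷ 1000 g/kg ≈ 3 kg
diced tomatoes: 8 tbsp × 17/5 ÷ 16 tbsp/cup × 180 g/cup = 306 g
mozzarella: 2.5 kg × 17/5 × 1000 g/kg ÷ 28.35 g/oz ≈ 300 oz
red lentils: (2 tbsp + 1 tsp = 7/3 tbsp) × 17/5 ÷ 16 tbsp/cup × 192 g/cup ≈ 95 g

ketchup: 3 kg; diced tomatoes: 306 g; mozzarella: 300 oz; red lentils: 95 g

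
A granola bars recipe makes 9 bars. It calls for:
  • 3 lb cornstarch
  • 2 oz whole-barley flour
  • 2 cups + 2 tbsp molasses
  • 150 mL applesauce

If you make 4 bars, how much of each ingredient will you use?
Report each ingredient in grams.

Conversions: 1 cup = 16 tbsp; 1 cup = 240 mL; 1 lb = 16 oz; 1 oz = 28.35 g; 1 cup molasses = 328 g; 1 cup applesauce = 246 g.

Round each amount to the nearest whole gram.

Scaling factor: 4/9.
cornstarch: 3 lb × 4/9 × 16 oz/lb × 28.35 g/oz ≈ 605 g
whole-barley flour: 2 oz × 4/9 × 28.35 g/oz ≈ 25 g
molasses: (2 cup + 2 tbsp = 2.125 cup) × 4/9 × 328 g/cup ≈ 310 g
applesauce: 150 mL × 4/9 ÷ 240 mL/cup × 246 g/cup ≈ 68 g

cornstarch: 605 g; whole-barley flour: 25 g; molasses: 310 g; applesauce: 68 g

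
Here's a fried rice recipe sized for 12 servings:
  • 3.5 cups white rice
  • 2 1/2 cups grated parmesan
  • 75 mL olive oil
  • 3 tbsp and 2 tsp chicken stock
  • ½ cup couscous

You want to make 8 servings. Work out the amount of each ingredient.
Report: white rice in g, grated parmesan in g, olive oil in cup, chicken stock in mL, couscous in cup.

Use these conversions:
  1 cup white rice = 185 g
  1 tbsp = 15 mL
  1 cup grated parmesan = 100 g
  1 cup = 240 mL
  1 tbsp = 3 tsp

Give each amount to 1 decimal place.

Scaling factor: 8/12 = 2/3.
white rice: 3.5 cup × 2/3 × 185 g/cup ≈ 431.7 g
grated parmesan: 2.5 cup × 2/3 × 100 g/cup ≈ 166.7 g
olive oil: 75 mL × 2/3 ÷ 240 mL/cup ≈ 0.2 cup
chicken stock: (3 tbsp + 2 tsp = 11/3 tbsp) × 2/3 × 15 mL/tbsp ≈ 36.7 mL
couscous: 0.5 cup × 2/3 ≈ 0.3 cup

white rice: 431.7 g; grated parmesan: 166.7 g; olive oil: 0.2 cup; chicken stock: 36.7 mL; couscous: 0.3 cup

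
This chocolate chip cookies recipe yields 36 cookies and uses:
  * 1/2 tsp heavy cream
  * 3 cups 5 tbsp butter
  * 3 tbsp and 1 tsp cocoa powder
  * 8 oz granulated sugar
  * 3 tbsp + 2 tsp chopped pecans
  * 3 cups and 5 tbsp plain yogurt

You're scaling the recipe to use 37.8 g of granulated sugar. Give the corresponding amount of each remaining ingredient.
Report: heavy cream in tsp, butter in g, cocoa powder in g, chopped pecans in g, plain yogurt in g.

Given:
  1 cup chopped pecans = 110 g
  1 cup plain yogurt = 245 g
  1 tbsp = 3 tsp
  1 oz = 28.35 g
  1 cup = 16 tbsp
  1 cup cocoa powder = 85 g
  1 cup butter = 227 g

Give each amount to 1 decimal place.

heavy cream: 0.1 tsp; butter: 125.3 g; cocoa powder: 3.0 g; chopped pecans: 4.2 g; plain yogurt: 135.3 g

The original recipe has 226.8 g of granulated sugar, so the scaling factor is 37.8 ÷ 226.8 = 1/6.
heavy cream: 0.5 tsp × 1/6 ≈ 0.1 tsp
butter: (3 cup + 5 tbsp = 3.3125 cup) × 1/6 × 227 g/cup ≈ 125.3 g
cocoa powder: (3 tbsp + 1 tsp = 10/3 tbsp) × 1/6 ÷ 16 tbsp/cup × 85 g/cup ≈ 3.0 g
chopped pecans: (3 tbsp + 2 tsp = 11/3 tbsp) × 1/6 ÷ 16 tbsp/cup × 110 g/cup ≈ 4.2 g
plain yogurt: (3 cup + 5 tbsp = 3.3125 cup) × 1/6 × 245 g/cup ≈ 135.3 g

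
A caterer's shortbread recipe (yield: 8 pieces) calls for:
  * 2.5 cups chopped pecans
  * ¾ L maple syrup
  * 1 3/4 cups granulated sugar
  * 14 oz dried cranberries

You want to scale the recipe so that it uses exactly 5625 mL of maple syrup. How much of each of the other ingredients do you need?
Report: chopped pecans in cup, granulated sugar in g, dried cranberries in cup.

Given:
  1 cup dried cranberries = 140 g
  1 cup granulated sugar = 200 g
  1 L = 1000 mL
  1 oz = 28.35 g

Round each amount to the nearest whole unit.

The original recipe has 750 mL of maple syrup, so the scaling factor is 5625 ÷ 750 = 15/2 = 7.5.
chopped pecans: 2.5 cup × 15/2 ≈ 19 cup
granulated sugar: 1.75 cup × 15/2 × 200 g/cup = 2625 g
dried cranberries: 14 oz × 15/2 × 28.35 g/oz ÷ 140 g/cup ≈ 21 cup

chopped pecans: 19 cup; granulated sugar: 2625 g; dried cranberries: 21 cup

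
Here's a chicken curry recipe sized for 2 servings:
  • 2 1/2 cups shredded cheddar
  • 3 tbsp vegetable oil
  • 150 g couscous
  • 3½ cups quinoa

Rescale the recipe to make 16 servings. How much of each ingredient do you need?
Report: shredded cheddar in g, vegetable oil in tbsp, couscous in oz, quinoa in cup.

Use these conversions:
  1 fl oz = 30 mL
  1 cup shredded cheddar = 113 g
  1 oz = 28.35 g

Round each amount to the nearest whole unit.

Scaling factor: 16/2 = 8.
shredded cheddar: 2.5 cup × 8 × 113 g/cup = 2260 g
vegetable oil: 3 tbsp × 8 = 24 tbsp
couscous: 150 g × 8 ÷ 28.35 g/oz ≈ 42 oz
quinoa: 3.5 cup × 8 = 28 cup

shredded cheddar: 2260 g; vegetable oil: 24 tbsp; couscous: 42 oz; quinoa: 28 cup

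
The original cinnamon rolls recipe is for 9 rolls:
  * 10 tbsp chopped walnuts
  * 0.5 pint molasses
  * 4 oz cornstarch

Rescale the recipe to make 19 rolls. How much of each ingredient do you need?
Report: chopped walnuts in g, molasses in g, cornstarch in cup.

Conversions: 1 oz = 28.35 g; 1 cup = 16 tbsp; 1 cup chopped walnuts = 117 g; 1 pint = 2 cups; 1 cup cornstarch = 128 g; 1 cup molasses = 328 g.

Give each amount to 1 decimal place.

Scaling factor: 19/9.
chopped walnuts: 10 tbsp × 19/9 ÷ 16 tbsp/cup × 117 g/cup ≈ 154.4 g
molasses: 0.5 pint × 19/9 × 2 cup/pint × 328 g/cup ≈ 692.4 g
cornstarch: 4 oz × 19/9 × 28.35 g/oz ÷ 128 g/cup ≈ 1.9 cup

chopped walnuts: 154.4 g; molasses: 692.4 g; cornstarch: 1.9 cup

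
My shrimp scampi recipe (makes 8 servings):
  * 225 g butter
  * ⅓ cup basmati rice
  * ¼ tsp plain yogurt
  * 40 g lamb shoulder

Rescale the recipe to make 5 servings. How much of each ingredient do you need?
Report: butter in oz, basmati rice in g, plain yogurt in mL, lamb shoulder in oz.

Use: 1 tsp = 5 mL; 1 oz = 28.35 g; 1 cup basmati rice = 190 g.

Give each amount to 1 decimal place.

Scaling factor: 5/8 = 0.625.
butter: 225 g × 5/8 ÷ 28.35 g/oz ≈ 5.0 oz
basmati rice: 1/3 cup × 5/8 × 190 g/cup ≈ 39.6 g
plain yogurt: 0.25 tsp × 5/8 × 5 mL/tsp ≈ 0.8 mL
lamb shoulder: 40 g × 5/8 ÷ 28.35 g/oz ≈ 0.9 oz

butter: 5.0 oz; basmati rice: 39.6 g; plain yogurt: 0.8 mL; lamb shoulder: 0.9 oz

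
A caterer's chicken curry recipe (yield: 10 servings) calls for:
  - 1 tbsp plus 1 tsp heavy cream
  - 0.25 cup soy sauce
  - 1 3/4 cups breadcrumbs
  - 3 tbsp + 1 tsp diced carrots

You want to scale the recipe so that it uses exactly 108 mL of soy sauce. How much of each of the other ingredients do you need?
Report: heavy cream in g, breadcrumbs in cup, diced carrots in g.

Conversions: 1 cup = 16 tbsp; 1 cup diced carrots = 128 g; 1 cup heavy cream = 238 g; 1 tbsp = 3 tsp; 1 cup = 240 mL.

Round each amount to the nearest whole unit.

The original recipe has 60 mL of soy sauce, so the scaling factor is 108 ÷ 60 = 9/5 = 1.8.
heavy cream: (1 tbsp + 1 tsp = 4/3 tbsp) × 9/5 ÷ 16 tbsp/cup × 238 g/cup ≈ 36 g
breadcrumbs: 1.75 cup × 9/5 ≈ 3 cup
diced carrots: (3 tbsp + 1 tsp = 10/3 tbsp) × 9/5 ÷ 16 tbsp/cup × 128 g/cup = 48 g

heavy cream: 36 g; breadcrumbs: 3 cup; diced carrots: 48 g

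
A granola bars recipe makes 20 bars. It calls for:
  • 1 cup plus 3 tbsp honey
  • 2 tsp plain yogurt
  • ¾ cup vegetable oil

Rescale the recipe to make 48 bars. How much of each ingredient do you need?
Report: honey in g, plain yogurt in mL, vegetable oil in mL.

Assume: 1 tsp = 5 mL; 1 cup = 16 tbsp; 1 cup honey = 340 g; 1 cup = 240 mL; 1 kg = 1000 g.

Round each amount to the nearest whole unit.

Scaling factor: 48/20 = 12/5 = 2.4.
honey: (1 cup + 3 tbsp = 1.1875 cup) × 12/5 × 340 g/cup = 969 g
plain yogurt: 2 tsp × 12/5 × 5 mL/tsp = 24 mL
vegetable oil: 0.75 cup × 12/5 × 240 mL/cup = 432 mL

honey: 969 g; plain yogurt: 24 mL; vegetable oil: 432 mL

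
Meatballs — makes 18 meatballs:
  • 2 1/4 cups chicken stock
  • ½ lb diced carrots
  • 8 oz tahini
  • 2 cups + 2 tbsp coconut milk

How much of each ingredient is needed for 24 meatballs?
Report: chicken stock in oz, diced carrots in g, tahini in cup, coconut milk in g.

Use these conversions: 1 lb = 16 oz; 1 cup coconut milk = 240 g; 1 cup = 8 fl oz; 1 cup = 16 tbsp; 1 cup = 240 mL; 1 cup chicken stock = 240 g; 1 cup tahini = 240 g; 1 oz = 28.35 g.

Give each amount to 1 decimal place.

Scaling factor: 24/18 = 4/3.
chicken stock: 2.25 cup × 4/3 × 240 g/cup ÷ 28.35 g/oz ≈ 25.4 oz
diced carrots: 0.5 lb × 4/3 × 16 oz/lb × 28.35 g/oz = 302.4 g
tahini: 8 oz × 4/3 × 28.35 g/oz ÷ 240 g/cup ≈ 1.3 cup
coconut milk: (2 cup + 2 tbsp = 2.125 cup) × 4/3 × 240 g/cup = 680.0 g

chicken stock: 25.4 oz; diced carrots: 302.4 g; tahini: 1.3 cup; coconut milk: 680.0 g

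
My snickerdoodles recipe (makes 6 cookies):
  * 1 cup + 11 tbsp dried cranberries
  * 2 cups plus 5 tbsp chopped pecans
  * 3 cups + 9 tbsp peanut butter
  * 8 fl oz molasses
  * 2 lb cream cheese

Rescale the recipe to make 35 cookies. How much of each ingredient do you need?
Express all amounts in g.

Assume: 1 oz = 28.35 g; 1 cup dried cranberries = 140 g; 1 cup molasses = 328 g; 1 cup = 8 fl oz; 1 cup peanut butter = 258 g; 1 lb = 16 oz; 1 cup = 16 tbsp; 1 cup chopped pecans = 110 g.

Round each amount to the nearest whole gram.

dried cranberries: 1378 g; chopped pecans: 1484 g; peanut butter: 5362 g; molasses: 1913 g; cream cheese: 5292 g

Scaling factor: 35/6.
dried cranberries: (1 cup + 11 tbsp = 1.6875 cup) × 35/6 × 140 g/cup ≈ 1378 g
chopped pecans: (2 cup + 5 tbsp = 2.3125 cup) × 35/6 × 110 g/cup ≈ 1484 g
peanut butter: (3 cup + 9 tbsp = 3.5625 cup) × 35/6 × 258 g/cup ≈ 5362 g
molasses: 8 fl oz × 35/6 ÷ 8 fl oz/cup × 328 g/cup ≈ 1913 g
cream cheese: 2 lb × 35/6 × 16 oz/lb × 28.35 g/oz = 5292 g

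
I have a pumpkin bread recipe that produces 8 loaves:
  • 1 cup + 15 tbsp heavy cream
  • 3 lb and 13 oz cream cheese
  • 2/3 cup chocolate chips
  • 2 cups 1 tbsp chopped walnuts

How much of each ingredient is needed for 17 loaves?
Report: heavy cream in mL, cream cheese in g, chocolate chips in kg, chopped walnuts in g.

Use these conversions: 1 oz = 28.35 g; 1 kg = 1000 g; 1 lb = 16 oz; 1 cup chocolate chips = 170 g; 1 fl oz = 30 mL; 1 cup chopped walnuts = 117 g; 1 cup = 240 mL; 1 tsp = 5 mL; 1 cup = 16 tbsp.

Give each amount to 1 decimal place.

Scaling factor: 17/8 = 2.125.
heavy cream: (1 cup + 15 tbsp = 1.9375 cup) × 17/8 × 240 mL/cup ≈ 988.1 mL
cream cheese: (3 lb + 13 oz = 3.8125 lb) × 17/8 × 16 oz/lb × 28.35 g/oz ≈ 3674.9 g
chocolate chips: 2/3 cup × 17/8 × 170 g/cup ÷ 1000 g/kg ≈ 0.2 kg
chopped walnuts: (2 cup + 1 tbsp = 2.0625 cup) × 17/8 × 117 g/cup ≈ 512.8 g

heavy cream: 988.1 mL; cream cheese: 3674.9 g; chocolate chips: 0.2 kg; chopped walnuts: 512.8 g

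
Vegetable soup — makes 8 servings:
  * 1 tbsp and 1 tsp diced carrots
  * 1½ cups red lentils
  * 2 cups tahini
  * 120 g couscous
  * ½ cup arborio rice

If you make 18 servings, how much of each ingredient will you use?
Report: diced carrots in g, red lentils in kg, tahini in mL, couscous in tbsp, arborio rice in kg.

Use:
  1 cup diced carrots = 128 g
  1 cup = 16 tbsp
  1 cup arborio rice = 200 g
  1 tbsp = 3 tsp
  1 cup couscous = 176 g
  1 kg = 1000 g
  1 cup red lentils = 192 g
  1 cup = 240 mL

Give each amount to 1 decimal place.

diced carrots: 24.0 g; red lentils: 0.6 kg; tahini: 1080.0 mL; couscous: 24.5 tbsp; arborio rice: 0.2 kg

Scaling factor: 18/8 = 9/4 = 2.25.
diced carrots: (1 tbsp + 1 tsp = 4/3 tbsp) × 9/4 ÷ 16 tbsp/cup × 128 g/cup = 24.0 g
red lentils: 1.5 cup × 9/4 × 192 g/cup ÷ 1000 g/kg ≈ 0.6 kg
tahini: 2 cup × 9/4 × 240 mL/cup = 1080.0 mL
couscous: 120 g × 9/4 ÷ 176 g/cup × 16 tbsp/cup ≈ 24.5 tbsp
arborio rice: 0.5 cup × 9/4 × 200 g/cup ÷ 1000 g/kg ≈ 0.2 kg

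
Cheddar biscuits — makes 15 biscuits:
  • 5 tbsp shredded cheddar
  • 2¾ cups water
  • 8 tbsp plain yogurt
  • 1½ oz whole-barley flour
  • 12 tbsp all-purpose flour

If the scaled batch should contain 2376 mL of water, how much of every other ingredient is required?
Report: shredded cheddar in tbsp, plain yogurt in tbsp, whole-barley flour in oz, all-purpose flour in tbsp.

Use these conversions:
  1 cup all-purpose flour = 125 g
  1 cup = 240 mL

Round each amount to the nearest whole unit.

shredded cheddar: 18 tbsp; plain yogurt: 29 tbsp; whole-barley flour: 5 oz; all-purpose flour: 43 tbsp

The original recipe has 660 mL of water, so the scaling factor is 2376 ÷ 660 = 18/5 = 3.6.
shredded cheddar: 5 tbsp × 18/5 = 18 tbsp
plain yogurt: 8 tbsp × 18/5 ≈ 29 tbsp
whole-barley flour: 1.5 oz × 18/5 ≈ 5 oz
all-purpose flour: 12 tbsp × 18/5 ≈ 43 tbsp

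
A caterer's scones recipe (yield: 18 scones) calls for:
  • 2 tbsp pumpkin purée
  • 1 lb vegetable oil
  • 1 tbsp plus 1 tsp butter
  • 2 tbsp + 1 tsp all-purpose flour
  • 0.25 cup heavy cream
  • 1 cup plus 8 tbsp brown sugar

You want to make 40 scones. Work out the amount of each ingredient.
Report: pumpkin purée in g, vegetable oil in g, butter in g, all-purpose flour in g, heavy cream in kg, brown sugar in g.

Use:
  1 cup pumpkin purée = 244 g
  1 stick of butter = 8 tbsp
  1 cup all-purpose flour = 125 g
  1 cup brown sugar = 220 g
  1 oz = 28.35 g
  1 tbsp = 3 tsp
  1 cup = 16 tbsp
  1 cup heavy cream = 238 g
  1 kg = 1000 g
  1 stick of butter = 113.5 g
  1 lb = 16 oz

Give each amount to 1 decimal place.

pumpkin purée: 67.8 g; vegetable oil: 1008.0 g; butter: 42.0 g; all-purpose flour: 40.5 g; heavy cream: 0.1 kg; brown sugar: 733.3 g

Scaling factor: 40/18 = 20/9.
pumpkin purée: 2 tbsp × 20/9 ÷ 16 tbsp/cup × 244 g/cup ≈ 67.8 g
vegetable oil: 1 lb × 20/9 × 16 oz/lb × 28.35 g/oz = 1008.0 g
butter: (1 tbsp + 1 tsp = 4/3 tbsp) × 20/9 ÷ 8 tbsp/stick × 113.5 g/stick ≈ 42.0 g
all-purpose flour: (2 tbsp + 1 tsp = 7/3 tbsp) × 20/9 ÷ 16 tbsp/cup × 125 g/cup ≈ 40.5 g
heavy cream: 0.25 cup × 20/9 × 238 g/cup ÷ 1000 g/kg ≈ 0.1 kg
brown sugar: (1 cup + 8 tbsp = 1.5 cup) × 20/9 × 220 g/cup ≈ 733.3 g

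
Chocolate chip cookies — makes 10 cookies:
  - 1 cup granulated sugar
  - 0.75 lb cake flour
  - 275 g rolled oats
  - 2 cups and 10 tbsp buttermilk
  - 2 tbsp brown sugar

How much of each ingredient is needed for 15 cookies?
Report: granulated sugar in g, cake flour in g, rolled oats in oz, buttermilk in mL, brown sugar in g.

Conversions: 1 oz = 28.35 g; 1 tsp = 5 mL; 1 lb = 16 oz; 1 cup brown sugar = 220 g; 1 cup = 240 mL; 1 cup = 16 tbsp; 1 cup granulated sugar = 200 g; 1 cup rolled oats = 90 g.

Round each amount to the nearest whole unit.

Scaling factor: 15/10 = 3/2 = 1.5.
granulated sugar: 1 cup × 3/2 × 200 g/cup = 300 g
cake flour: 0.75 lb × 3/2 × 16 oz/lb × 28.35 g/oz ≈ 510 g
rolled oats: 275 g × 3/2 ÷ 28.35 g/oz ≈ 15 oz
buttermilk: (2 cup + 10 tbsp = 2.625 cup) × 3/2 × 240 mL/cup = 945 mL
brown sugar: 2 tbsp × 3/2 ÷ 16 tbsp/cup × 220 g/cup ≈ 41 g

granulated sugar: 300 g; cake flour: 510 g; rolled oats: 15 oz; buttermilk: 945 mL; brown sugar: 41 g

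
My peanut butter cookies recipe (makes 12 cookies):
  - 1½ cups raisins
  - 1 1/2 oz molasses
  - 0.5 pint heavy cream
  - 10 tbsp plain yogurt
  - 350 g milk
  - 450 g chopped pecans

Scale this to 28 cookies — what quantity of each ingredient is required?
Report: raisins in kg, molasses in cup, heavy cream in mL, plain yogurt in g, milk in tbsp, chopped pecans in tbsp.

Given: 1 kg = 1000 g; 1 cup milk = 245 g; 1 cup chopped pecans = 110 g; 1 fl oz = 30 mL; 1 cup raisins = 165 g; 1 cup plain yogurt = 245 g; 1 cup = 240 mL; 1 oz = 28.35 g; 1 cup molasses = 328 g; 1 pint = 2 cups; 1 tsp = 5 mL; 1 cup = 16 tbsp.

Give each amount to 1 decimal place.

Scaling factor: 28/12 = 7/3.
raisins: 1.5 cup × 7/3 × 165 g/cup ÷ 1000 g/kg ≈ 0.6 kg
molasses: 1.5 oz × 7/3 × 28.35 g/oz ÷ 328 g/cup ≈ 0.3 cup
heavy cream: 0.5 pint × 7/3 × 2 cup/pint × 240 mL/cup = 560.0 mL
plain yogurt: 10 tbsp × 7/3 ÷ 16 tbsp/cup × 245 g/cup ≈ 357.3 g
milk: 350 g × 7/3 ÷ 245 g/cup × 16 tbsp/cup ≈ 53.3 tbsp
chopped pecans: 450 g × 7/3 ÷ 110 g/cup × 16 tbsp/cup ≈ 152.7 tbsp

raisins: 0.6 kg; molasses: 0.3 cup; heavy cream: 560.0 mL; plain yogurt: 357.3 g; milk: 53.3 tbsp; chopped pecans: 152.7 tbsp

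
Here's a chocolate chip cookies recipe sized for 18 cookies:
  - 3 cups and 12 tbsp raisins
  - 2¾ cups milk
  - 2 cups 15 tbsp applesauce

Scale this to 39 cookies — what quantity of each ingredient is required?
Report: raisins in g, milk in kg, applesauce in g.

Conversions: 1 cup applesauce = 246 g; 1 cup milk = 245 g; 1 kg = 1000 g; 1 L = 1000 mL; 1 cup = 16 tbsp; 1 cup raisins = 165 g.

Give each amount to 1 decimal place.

Scaling factor: 39/18 = 13/6.
raisins: (3 cup + 12 tbsp = 3.75 cup) × 13/6 × 165 g/cup ≈ 1340.6 g
milk: 2.75 cup × 13/6 × 245 g/cup ÷ 1000 g/kg ≈ 1.5 kg
applesauce: (2 cup + 15 tbsp = 2.9375 cup) × 13/6 × 246 g/cup ≈ 1565.7 g

raisins: 1340.6 g; milk: 1.5 kg; applesauce: 1565.7 g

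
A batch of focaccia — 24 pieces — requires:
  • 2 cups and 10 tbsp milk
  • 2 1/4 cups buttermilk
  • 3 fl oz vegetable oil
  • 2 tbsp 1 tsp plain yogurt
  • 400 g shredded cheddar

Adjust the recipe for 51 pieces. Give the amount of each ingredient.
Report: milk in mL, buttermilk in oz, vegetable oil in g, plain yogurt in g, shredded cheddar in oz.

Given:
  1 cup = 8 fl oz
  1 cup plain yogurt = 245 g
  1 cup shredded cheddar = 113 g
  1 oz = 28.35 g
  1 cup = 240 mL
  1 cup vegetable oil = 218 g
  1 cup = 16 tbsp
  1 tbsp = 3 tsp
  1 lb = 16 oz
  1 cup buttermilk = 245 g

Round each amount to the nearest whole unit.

milk: 1339 mL; buttermilk: 41 oz; vegetable oil: 174 g; plain yogurt: 76 g; shredded cheddar: 30 oz

Scaling factor: 51/24 = 17/8 = 2.125.
milk: (2 cup + 10 tbsp = 2.625 cup) × 17/8 × 240 mL/cup ≈ 1339 mL
buttermilk: 2.25 cup × 17/8 × 245 g/cup ÷ 28.35 g/oz ≈ 41 oz
vegetable oil: 3 fl oz × 17/8 ÷ 8 fl oz/cup × 218 g/cup ≈ 174 g
plain yogurt: (2 tbsp + 1 tsp = 7/3 tbsp) × 17/8 ÷ 16 tbsp/cup × 245 g/cup ≈ 76 g
shredded cheddar: 400 g × 17/8 ÷ 28.35 g/oz ≈ 30 oz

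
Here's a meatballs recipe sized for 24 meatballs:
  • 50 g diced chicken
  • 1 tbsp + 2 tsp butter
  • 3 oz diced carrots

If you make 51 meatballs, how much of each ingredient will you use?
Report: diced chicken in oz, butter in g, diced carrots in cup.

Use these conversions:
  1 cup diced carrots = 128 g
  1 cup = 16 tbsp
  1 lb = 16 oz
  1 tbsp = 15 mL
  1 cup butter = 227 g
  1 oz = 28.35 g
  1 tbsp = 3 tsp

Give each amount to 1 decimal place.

diced chicken: 3.7 oz; butter: 50.2 g; diced carrots: 1.4 cup

Scaling factor: 51/24 = 17/8 = 2.125.
diced chicken: 50 g × 17/8 ÷ 28.35 g/oz ≈ 3.7 oz
butter: (1 tbsp + 2 tsp = 5/3 tbsp) × 17/8 ÷ 16 tbsp/cup × 227 g/cup ≈ 50.2 g
diced carrots: 3 oz × 17/8 × 28.35 g/oz ÷ 128 g/cup ≈ 1.4 cup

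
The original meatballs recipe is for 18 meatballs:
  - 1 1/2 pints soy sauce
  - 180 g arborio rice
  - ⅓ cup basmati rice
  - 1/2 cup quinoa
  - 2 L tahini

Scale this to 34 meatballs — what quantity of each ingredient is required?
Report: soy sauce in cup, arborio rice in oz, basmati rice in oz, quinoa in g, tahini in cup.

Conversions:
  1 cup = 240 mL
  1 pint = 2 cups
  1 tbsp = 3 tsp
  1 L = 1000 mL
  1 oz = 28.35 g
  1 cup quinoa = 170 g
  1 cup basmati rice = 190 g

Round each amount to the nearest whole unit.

soy sauce: 6 cup; arborio rice: 12 oz; basmati rice: 4 oz; quinoa: 161 g; tahini: 16 cup

Scaling factor: 34/18 = 17/9.
soy sauce: 1.5 pint × 17/9 × 2 cup/pint ≈ 6 cup
arborio rice: 180 g × 17/9 ÷ 28.35 g/oz ≈ 12 oz
basmati rice: 1/3 cup × 17/9 × 190 g/cup ÷ 28.35 g/oz ≈ 4 oz
quinoa: 0.5 cup × 17/9 × 170 g/cup ≈ 161 g
tahini: 2 L × 17/9 × 1000 mL/L ÷ 240 mL/cup ≈ 16 cup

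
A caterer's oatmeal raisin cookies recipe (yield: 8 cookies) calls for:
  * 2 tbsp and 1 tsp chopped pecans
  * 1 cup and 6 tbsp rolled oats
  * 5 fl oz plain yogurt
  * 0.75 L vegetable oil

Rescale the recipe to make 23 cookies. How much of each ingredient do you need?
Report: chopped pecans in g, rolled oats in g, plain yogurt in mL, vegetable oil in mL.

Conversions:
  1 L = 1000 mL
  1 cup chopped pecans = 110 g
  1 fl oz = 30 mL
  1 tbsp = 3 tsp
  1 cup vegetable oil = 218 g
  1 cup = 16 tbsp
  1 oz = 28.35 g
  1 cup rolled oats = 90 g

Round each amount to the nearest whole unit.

chopped pecans: 46 g; rolled oats: 356 g; plain yogurt: 431 mL; vegetable oil: 2156 mL

Scaling factor: 23/8 = 2.875.
chopped pecans: (2 tbsp + 1 tsp = 7/3 tbsp) × 23/8 ÷ 16 tbsp/cup × 110 g/cup ≈ 46 g
rolled oats: (1 cup + 6 tbsp = 1.375 cup) × 23/8 × 90 g/cup ≈ 356 g
plain yogurt: 5 fl oz × 23/8 × 30 mL/fl oz ≈ 431 mL
vegetable oil: 0.75 L × 23/8 × 1000 mL/L ≈ 2156 mL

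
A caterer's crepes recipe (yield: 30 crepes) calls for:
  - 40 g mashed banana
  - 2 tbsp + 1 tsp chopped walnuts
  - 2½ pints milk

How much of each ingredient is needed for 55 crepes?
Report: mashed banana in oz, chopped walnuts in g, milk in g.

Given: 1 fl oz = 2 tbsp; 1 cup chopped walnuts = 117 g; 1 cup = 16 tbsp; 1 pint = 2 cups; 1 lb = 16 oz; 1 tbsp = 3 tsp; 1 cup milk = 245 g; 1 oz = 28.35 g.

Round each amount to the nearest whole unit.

mashed banana: 3 oz; chopped walnuts: 31 g; milk: 2246 g

Scaling factor: 55/30 = 11/6.
mashed banana: 40 g × 11/6 ÷ 28.35 g/oz ≈ 3 oz
chopped walnuts: (2 tbsp + 1 tsp = 7/3 tbsp) × 11/6 ÷ 16 tbsp/cup × 117 g/cup ≈ 31 g
milk: 2.5 pint × 11/6 × 2 cup/pint × 245 g/cup ≈ 2246 g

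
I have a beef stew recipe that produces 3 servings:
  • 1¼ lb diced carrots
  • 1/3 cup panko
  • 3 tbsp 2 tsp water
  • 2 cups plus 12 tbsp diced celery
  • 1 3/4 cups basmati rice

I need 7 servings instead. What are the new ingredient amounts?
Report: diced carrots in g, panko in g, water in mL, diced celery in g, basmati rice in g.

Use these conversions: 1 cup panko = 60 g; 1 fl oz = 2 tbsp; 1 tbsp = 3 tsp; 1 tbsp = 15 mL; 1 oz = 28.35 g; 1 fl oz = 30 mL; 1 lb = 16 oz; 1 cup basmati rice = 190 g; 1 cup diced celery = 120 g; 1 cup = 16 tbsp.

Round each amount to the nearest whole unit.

diced carrots: 1323 g; panko: 47 g; water: 128 mL; diced celery: 770 g; basmati rice: 776 g

Scaling factor: 7/3.
diced carrots: 1.25 lb × 7/3 × 16 oz/lb × 28.35 g/oz = 1323 g
panko: 1/3 cup × 7/3 × 60 g/cup ≈ 47 g
water: (3 tbsp + 2 tsp = 11/3 tbsp) × 7/3 × 15 mL/tbsp ≈ 128 mL
diced celery: (2 cup + 12 tbsp = 2.75 cup) × 7/3 × 120 g/cup = 770 g
basmati rice: 1.75 cup × 7/3 × 190 g/cup ≈ 776 g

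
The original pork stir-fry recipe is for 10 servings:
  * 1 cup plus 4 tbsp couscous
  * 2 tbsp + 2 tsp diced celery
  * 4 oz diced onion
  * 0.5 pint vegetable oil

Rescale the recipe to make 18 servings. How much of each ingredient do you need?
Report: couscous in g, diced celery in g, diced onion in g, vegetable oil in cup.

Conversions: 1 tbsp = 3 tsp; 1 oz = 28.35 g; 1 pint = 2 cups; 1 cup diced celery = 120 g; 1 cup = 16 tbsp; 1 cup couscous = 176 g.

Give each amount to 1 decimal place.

couscous: 396.0 g; diced celery: 36.0 g; diced onion: 204.1 g; vegetable oil: 1.8 cup

Scaling factor: 18/10 = 9/5 = 1.8.
couscous: (1 cup + 4 tbsp = 1.25 cup) × 9/5 × 176 g/cup = 396.0 g
diced celery: (2 tbsp + 2 tsp = 8/3 tbsp) × 9/5 ÷ 16 tbsp/cup × 120 g/cup = 36.0 g
diced onion: 4 oz × 9/5 × 28.35 g/oz ≈ 204.1 g
vegetable oil: 0.5 pint × 9/5 × 2 cup/pint = 1.8 cup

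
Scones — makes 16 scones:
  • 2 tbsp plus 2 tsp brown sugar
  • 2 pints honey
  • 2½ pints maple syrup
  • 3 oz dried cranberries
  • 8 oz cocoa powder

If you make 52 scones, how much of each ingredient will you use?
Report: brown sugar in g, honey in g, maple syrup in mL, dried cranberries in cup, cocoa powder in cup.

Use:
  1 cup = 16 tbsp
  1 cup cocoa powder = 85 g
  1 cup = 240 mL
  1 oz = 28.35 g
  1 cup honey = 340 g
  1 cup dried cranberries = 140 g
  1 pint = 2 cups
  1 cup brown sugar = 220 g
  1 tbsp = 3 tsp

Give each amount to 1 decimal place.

Scaling factor: 52/16 = 13/4 = 3.25.
brown sugar: (2 tbsp + 2 tsp = 8/3 tbsp) × 13/4 ÷ 16 tbsp/cup × 220 g/cup ≈ 119.2 g
honey: 2 pint × 13/4 × 2 cup/pint × 340 g/cup = 4420.0 g
maple syrup: 2.5 pint × 13/4 × 2 cup/pint × 240 mL/cup = 3900.0 mL
dried cranberries: 3 oz × 13/4 × 28.35 g/oz ÷ 140 g/cup ≈ 2.0 cup
cocoa powder: 8 oz × 13/4 × 28.35 g/oz ÷ 85 g/cup ≈ 8.7 cup

brown sugar: 119.2 g; honey: 4420.0 g; maple syrup: 3900.0 mL; dried cranberries: 2.0 cup; cocoa powder: 8.7 cup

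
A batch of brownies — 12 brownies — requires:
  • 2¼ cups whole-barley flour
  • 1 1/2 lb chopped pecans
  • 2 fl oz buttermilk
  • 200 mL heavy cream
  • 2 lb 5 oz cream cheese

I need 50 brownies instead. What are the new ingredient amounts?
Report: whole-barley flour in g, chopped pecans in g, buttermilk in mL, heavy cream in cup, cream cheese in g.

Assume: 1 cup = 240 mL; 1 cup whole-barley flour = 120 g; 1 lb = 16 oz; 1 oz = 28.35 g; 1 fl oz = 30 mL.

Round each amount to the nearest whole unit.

Scaling factor: 50/12 = 25/6.
whole-barley flour: 2.25 cup × 25/6 × 120 g/cup = 1125 g
chopped pecans: 1.5 lb × 25/6 × 16 oz/lb × 28.35 g/oz = 2835 g
buttermilk: 2 fl oz × 25/6 × 30 mL/fl oz = 250 mL
heavy cream: 200 mL × 25/6 ÷ 240 mL/cup ≈ 3 cup
cream cheese: (2 lb + 5 oz = 2.3125 lb) × 25/6 × 16 oz/lb × 28.35 g/oz ≈ 4371 g

whole-barley flour: 1125 g; chopped pecans: 2835 g; buttermilk: 250 mL; heavy cream: 3 cup; cream cheese: 4371 g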